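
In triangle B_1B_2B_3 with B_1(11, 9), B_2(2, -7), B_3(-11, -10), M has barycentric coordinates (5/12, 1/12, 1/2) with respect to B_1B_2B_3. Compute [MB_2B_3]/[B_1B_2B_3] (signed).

The signed ratio [MB_2B_3]/[B_1B_2B_3] equals the barycentric coordinate of M at vertex B_1, which is 5/12.

5/12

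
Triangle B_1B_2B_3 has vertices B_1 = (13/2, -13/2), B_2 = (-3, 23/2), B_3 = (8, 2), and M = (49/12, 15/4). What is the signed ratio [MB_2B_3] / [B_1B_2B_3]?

[B_1B_2B_3] = ½·((13/2)·(23/2−2) + (-3)·(2−(-13/2)) + 8·(-13/2−(23/2))) = ½·(247/4 − 51/2 − 144) = -431/8.
[MB_2B_3] = ½·((49/12)·(23/2−2) + (-3)·(2−(15/4)) + 8·(15/4−(23/2))) = ½·(931/24 + 21/4 − 62) = -431/48, so the ratio is (-431/48)/(-431/8) = 1/6.

1/6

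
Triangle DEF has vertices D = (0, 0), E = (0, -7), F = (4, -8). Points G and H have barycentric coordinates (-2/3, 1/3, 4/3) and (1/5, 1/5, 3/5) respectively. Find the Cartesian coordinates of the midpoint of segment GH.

(58/15, -48/5)

Barycentric coordinates of the midpoint are the average: (-7/30, 4/15, 29/30).
Converting: (-7/30)·D + (4/15)·E + (29/30)·F = (58/15, -48/5).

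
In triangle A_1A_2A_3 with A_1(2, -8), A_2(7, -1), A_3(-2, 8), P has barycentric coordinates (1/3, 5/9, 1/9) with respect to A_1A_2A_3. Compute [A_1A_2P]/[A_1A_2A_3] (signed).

1/9

The signed ratio [A_1A_2P]/[A_1A_2A_3] equals the barycentric coordinate of P at vertex A_3, which is 1/9.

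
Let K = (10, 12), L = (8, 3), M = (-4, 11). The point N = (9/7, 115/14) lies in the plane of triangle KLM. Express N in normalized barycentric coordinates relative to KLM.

(1/14, 5/14, 4/7)

Signed area of the reference triangle: [KLM] = ½·(10·(3−11) + 8·(11−12) + (-4)·(12−3)) = ½·(-80 − 8 − 36) = -62.
[NLM] = ½·((9/7)·(3−11) + 8·(11−(115/14)) + (-4)·(115/14−3)) = ½·(-72/7 + 156/7 − 146/7) = -31/7, so the K-coordinate is (-31/7)/(-62) = 1/14.
[KNM] = ½·(10·(115/14−11) + (9/7)·(11−12) + (-4)·(12−(115/14))) = ½·(-195/7 − 9/7 − 106/7) = -155/7, so the L-coordinate is 5/14.
[KLN] = ½·(10·(3−(115/14)) + 8·(115/14−12) + (9/7)·(12−3)) = ½·(-365/7 − 212/7 + 81/7) = -248/7, so the M-coordinate is 4/7.
Check: 1/14 + 5/14 + 4/7 = 1.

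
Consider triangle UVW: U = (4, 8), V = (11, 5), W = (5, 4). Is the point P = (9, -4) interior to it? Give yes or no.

no

Barycentric coordinates of P: (-52/25, 8/25, 69/25).
The three coordinates are negative, positive, positive; a point is interior exactly when all three are positive.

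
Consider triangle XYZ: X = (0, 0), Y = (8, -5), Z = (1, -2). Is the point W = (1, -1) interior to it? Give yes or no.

Barycentric coordinates of W: (7/11, 1/11, 3/11).
The three coordinates are positive, positive, positive; a point is interior exactly when all three are positive.

yes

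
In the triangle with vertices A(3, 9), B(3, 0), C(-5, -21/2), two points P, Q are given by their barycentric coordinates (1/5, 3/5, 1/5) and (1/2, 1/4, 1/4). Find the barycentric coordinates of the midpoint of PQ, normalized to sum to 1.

(7/20, 17/40, 9/40)

Since both coordinate triples sum to 1, the midpoint's barycentrics are the componentwise average.
(1/5+1/2)/2 = 7/20; similarly 17/40 and 9/40.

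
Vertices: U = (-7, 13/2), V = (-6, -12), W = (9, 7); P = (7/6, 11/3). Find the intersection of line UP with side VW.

Barycentric coordinates of P with respect to UVW: (1/3, 1/6, 1/2).
On side VW the U-coordinate is zero; dropping P's U-weight 1/3 and renormalizing the remaining 1/6 : 1/2 gives weights 1/4, 3/4 on V, W.
Q = (1/4)·(-6, -12) + (3/4)·(9, 7) = (21/4, 9/4).

(21/4, 9/4)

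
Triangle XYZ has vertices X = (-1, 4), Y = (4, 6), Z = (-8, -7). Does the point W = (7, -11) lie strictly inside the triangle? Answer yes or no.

Barycentric coordinates of W: (-243/41, 193/41, 91/41).
The three coordinates are negative, positive, positive; a point is interior exactly when all three are positive.

no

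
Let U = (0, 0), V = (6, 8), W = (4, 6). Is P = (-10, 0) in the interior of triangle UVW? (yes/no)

no

Barycentric coordinates of P: (-4, -15, 20).
The three coordinates are negative, negative, positive; a point is interior exactly when all three are positive.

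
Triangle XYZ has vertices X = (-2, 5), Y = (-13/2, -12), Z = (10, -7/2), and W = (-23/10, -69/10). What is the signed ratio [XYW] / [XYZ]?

1/5

[XYZ] = ½·((-2)·(-12−(-7/2)) + (-13/2)·(-7/2−5) + 10·(5−(-12))) = ½·(17 + 221/4 + 170) = 969/8.
[XYW] = ½·((-2)·(-12−(-69/10)) + (-13/2)·(-69/10−5) + (-23/10)·(5−(-12))) = ½·(51/5 + 1547/20 − 391/10) = 969/40, so the ratio is (969/40)/(969/8) = 1/5.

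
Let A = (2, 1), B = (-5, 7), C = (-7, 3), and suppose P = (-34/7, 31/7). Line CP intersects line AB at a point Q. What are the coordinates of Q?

Barycentric coordinates of P with respect to ABC: (1/7, 3/7, 3/7).
On side AB the C-coordinate is zero; dropping P's C-weight 3/7 and renormalizing the remaining 1/7 : 3/7 gives weights 1/4, 3/4 on A, B.
Q = (1/4)·(2, 1) + (3/4)·(-5, 7) = (-13/4, 11/2).

(-13/4, 11/2)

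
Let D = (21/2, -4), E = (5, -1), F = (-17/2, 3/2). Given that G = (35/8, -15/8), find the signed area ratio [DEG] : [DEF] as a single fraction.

1/4

[DEF] = ½·((21/2)·(-1−(3/2)) + 5·(3/2−(-4)) + (-17/2)·(-4−(-1))) = ½·(-105/4 + 55/2 + 51/2) = 107/8.
[DEG] = ½·((21/2)·(-1−(-15/8)) + 5·(-15/8−(-4)) + (35/8)·(-4−(-1))) = ½·(147/16 + 85/8 − 105/8) = 107/32, so the ratio is (107/32)/(107/8) = 1/4.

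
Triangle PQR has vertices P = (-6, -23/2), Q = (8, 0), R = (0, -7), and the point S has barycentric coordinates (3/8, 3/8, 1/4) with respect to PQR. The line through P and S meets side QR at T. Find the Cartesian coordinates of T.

(24/5, -14/5)

Line PS meets QR where the P-coordinate vanishes; zeroing S's P-weight and renormalizing leaves Q, R-weights 3/8 : 1/4 → (3/5, 2/5).
So T = (3/5)·Q + (2/5)·R = (24/5, -14/5).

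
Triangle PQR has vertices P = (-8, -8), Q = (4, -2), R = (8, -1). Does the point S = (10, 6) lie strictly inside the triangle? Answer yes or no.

Barycentric coordinates of S: (-13/6, 49/6, -5).
The three coordinates are negative, positive, negative; a point is interior exactly when all three are positive.

no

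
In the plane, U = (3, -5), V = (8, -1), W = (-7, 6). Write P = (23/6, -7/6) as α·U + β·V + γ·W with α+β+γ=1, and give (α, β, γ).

Signed area of the reference triangle: [UVW] = ½·(3·(-1−6) + 8·(6−(-5)) + (-7)·(-5−(-1))) = ½·(-21 + 88 + 28) = 95/2.
[PVW] = ½·((23/6)·(-1−6) + 8·(6−(-7/6)) + (-7)·(-7/6−(-1))) = ½·(-161/6 + 172/3 + 7/6) = 95/6, so the U-coordinate is (95/6)/(95/2) = 1/3.
[UPW] = ½·(3·(-7/6−6) + (23/6)·(6−(-5)) + (-7)·(-5−(-7/6))) = ½·(-43/2 + 253/6 + 161/6) = 95/4, so the V-coordinate is 1/2.
[UVP] = ½·(3·(-1−(-7/6)) + 8·(-7/6−(-5)) + (23/6)·(-5−(-1))) = ½·(1/2 + 92/3 − 46/3) = 95/12, so the W-coordinate is 1/6.

(1/3, 1/2, 1/6)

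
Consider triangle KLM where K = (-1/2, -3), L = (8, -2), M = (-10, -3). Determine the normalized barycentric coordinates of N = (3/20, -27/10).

Signed area of the reference triangle: [KLM] = ½·((-1/2)·(-2−(-3)) + 8·(-3−(-3)) + (-10)·(-3−(-2))) = ½·(-1/2 + 0 + 10) = 19/4.
[NLM] = ½·((3/20)·(-2−(-3)) + 8·(-3−(-27/10)) + (-10)·(-27/10−(-2))) = ½·(3/20 − 12/5 + 7) = 19/8, so the K-coordinate is (19/8)/(19/4) = 1/2.
[KNM] = ½·((-1/2)·(-27/10−(-3)) + (3/20)·(-3−(-3)) + (-10)·(-3−(-27/10))) = ½·(-3/20 + 0 + 3) = 57/40, so the L-coordinate is 3/10.
[KLN] = ½·((-1/2)·(-2−(-27/10)) + 8·(-27/10−(-3)) + (3/20)·(-3−(-2))) = ½·(-7/20 + 12/5 − 3/20) = 19/20, so the M-coordinate is 1/5.

(1/2, 3/10, 1/5)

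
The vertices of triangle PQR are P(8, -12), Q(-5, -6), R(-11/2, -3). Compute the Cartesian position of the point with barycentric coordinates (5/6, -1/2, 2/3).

(11/2, -9)

S = (5/6)·P + (-1/2)·Q + (2/3)·R.
x-coordinate: (5/6)·8 + (-1/2)·(-5) + (2/3)·(-11/2) = 11/2.
y-coordinate: (5/6)·(-12) + (-1/2)·(-6) + (2/3)·(-3) = -9.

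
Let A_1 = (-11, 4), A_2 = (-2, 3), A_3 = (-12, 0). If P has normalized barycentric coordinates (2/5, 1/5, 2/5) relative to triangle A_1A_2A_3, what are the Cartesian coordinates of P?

P = (2/5)·A_1 + (1/5)·A_2 + (2/5)·A_3.
x-coordinate: (2/5)·(-11) + (1/5)·(-2) + (2/5)·(-12) = -48/5.
y-coordinate: (2/5)·4 + (1/5)·3 + (2/5)·0 = 11/5.

(-48/5, 11/5)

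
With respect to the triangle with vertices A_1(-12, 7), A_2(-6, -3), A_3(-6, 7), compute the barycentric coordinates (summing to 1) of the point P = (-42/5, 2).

Signed area of the reference triangle: [A_1A_2A_3] = ½·((-12)·(-3−7) + (-6)·(7−7) + (-6)·(7−(-3))) = ½·(120 + 0 − 60) = 30.
[PA_2A_3] = ½·((-42/5)·(-3−7) + (-6)·(7−2) + (-6)·(2−(-3))) = ½·(84 − 30 − 30) = 12, so the A_1-coordinate is 12/30 = 2/5.
[A_1PA_3] = ½·((-12)·(2−7) + (-42/5)·(7−7) + (-6)·(7−2)) = ½·(60 + 0 − 30) = 15, so the A_2-coordinate is 1/2.
[A_1A_2P] = ½·((-12)·(-3−2) + (-6)·(2−7) + (-42/5)·(7−(-3))) = ½·(60 + 30 − 84) = 3, so the A_3-coordinate is 1/10.
Check: 2/5 + 1/2 + 1/10 = 1.

(2/5, 1/2, 1/10)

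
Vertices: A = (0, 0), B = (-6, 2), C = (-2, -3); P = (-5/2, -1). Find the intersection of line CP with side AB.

(-3, 1)

Barycentric coordinates of P with respect to ABC: (1/4, 1/4, 1/2).
On side AB the C-coordinate is zero; dropping P's C-weight 1/2 and renormalizing the remaining 1/4 : 1/4 gives weights 1/2, 1/2 on A, B.
Q = (1/2)·(0, 0) + (1/2)·(-6, 2) = (-3, 1).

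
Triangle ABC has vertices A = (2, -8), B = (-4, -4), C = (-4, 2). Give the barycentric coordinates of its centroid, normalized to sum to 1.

(1/3, 1/3, 1/3)

The centroid is the average of the vertices, so each weight is 1/3.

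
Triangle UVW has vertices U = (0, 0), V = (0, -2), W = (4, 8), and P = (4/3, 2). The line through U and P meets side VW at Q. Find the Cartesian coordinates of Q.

Barycentric coordinates of P with respect to UVW: (1/3, 1/3, 1/3).
On side VW the U-coordinate is zero; dropping P's U-weight 1/3 and renormalizing the remaining 1/3 : 1/3 gives weights 1/2, 1/2 on V, W.
Q = (1/2)·(0, -2) + (1/2)·(4, 8) = (2, 3).

(2, 3)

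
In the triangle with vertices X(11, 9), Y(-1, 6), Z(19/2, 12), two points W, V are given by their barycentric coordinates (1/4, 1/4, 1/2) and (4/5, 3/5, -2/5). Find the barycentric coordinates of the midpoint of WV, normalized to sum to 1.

Since both coordinate triples sum to 1, the midpoint's barycentrics are the componentwise average.
(1/4+4/5)/2 = 21/40; similarly 17/40 and 1/20.

(21/40, 17/40, 1/20)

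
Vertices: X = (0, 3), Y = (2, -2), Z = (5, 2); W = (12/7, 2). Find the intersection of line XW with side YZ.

Barycentric coordinates of W with respect to XYZ: (4/7, 1/7, 2/7).
On side YZ the X-coordinate is zero; dropping W's X-weight 4/7 and renormalizing the remaining 1/7 : 2/7 gives weights 1/3, 2/3 on Y, Z.
V = (1/3)·(2, -2) + (2/3)·(5, 2) = (4, 2/3).

(4, 2/3)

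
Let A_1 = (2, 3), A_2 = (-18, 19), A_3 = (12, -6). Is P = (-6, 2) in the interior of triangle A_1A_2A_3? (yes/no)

Barycentric coordinates of P: (-21/2, 41/10, 37/5).
The three coordinates are negative, positive, positive; a point is interior exactly when all three are positive.

no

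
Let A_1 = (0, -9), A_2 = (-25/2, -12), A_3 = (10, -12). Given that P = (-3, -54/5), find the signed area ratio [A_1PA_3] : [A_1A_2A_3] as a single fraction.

[A_1A_2A_3] = ½·(0·(-12−(-12)) + (-25/2)·(-12−(-9)) + 10·(-9−(-12))) = ½·(0 + 75/2 + 30) = 135/4.
[A_1PA_3] = ½·(0·(-54/5−(-12)) + (-3)·(-12−(-9)) + 10·(-9−(-54/5))) = ½·(0 + 9 + 18) = 27/2, so the ratio is (27/2)/(135/4) = 2/5.

2/5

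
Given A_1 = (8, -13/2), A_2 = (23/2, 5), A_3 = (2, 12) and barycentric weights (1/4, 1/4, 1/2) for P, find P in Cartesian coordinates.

P = (1/4)·A_1 + (1/4)·A_2 + (1/2)·A_3.
x-coordinate: (1/4)·8 + (1/4)·(23/2) + (1/2)·2 = 47/8.
y-coordinate: (1/4)·(-13/2) + (1/4)·5 + (1/2)·12 = 45/8.

(47/8, 45/8)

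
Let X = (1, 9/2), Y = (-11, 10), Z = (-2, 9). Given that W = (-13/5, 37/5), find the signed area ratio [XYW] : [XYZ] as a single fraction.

[XYZ] = ½·(1·(10−9) + (-11)·(9−(9/2)) + (-2)·(9/2−10)) = ½·(1 − 99/2 + 11) = -75/4.
[XYW] = ½·(1·(10−(37/5)) + (-11)·(37/5−(9/2)) + (-13/5)·(9/2−10)) = ½·(13/5 − 319/10 + 143/10) = -15/2, so the ratio is (-15/2)/(-75/4) = 2/5.

2/5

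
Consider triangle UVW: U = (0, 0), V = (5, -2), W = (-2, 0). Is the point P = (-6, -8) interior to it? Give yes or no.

Barycentric coordinates of P: (-16, 4, 13).
The three coordinates are negative, positive, positive; a point is interior exactly when all three are positive.

no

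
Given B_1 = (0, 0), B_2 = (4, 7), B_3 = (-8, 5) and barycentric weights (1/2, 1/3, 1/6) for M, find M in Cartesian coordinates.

M = (1/2)·B_1 + (1/3)·B_2 + (1/6)·B_3.
x-coordinate: (1/2)·0 + (1/3)·4 + (1/6)·(-8) = 0.
y-coordinate: (1/2)·0 + (1/3)·7 + (1/6)·5 = 19/6.

(0, 19/6)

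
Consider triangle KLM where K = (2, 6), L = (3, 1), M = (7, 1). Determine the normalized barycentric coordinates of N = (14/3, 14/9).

(1/9, 4/9, 4/9)

Signed area of the reference triangle: [KLM] = ½·(2·(1−1) + 3·(1−6) + 7·(6−1)) = ½·(0 − 15 + 35) = 10.
[NLM] = ½·((14/3)·(1−1) + 3·(1−(14/9)) + 7·(14/9−1)) = ½·(0 − 5/3 + 35/9) = 10/9, so the K-coordinate is (10/9)/10 = 1/9.
[KNM] = ½·(2·(14/9−1) + (14/3)·(1−6) + 7·(6−(14/9))) = ½·(10/9 − 70/3 + 280/9) = 40/9, so the L-coordinate is 4/9.
[KLN] = ½·(2·(1−(14/9)) + 3·(14/9−6) + (14/3)·(6−1)) = ½·(-10/9 − 40/3 + 70/3) = 40/9, so the M-coordinate is 4/9.
Check: 1/9 + 4/9 + 4/9 = 1.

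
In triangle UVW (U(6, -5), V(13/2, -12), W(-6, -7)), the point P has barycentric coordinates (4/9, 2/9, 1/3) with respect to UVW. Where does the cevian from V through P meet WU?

Line VP meets WU where the V-coordinate vanishes; zeroing P's V-weight and renormalizing leaves W, U-weights 1/3 : 4/9 → (3/7, 4/7).
So Q = (3/7)·W + (4/7)·U = (6/7, -41/7).

(6/7, -41/7)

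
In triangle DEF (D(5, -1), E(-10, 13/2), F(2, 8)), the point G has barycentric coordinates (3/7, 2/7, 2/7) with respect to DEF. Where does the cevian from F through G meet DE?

(-1, 2)

Line FG meets DE where the F-coordinate vanishes; zeroing G's F-weight and renormalizing leaves D, E-weights 3/7 : 2/7 → (3/5, 2/5).
So H = (3/5)·D + (2/5)·E = (-1, 2).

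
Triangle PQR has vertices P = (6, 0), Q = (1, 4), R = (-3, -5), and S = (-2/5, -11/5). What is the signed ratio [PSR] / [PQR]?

1/5

[PQR] = ½·(6·(4−(-5)) + 1·(-5−0) + (-3)·(0−4)) = ½·(54 − 5 + 12) = 61/2.
[PSR] = ½·(6·(-11/5−(-5)) + (-2/5)·(-5−0) + (-3)·(0−(-11/5))) = ½·(84/5 + 2 − 33/5) = 61/10, so the ratio is (61/10)/(61/2) = 1/5.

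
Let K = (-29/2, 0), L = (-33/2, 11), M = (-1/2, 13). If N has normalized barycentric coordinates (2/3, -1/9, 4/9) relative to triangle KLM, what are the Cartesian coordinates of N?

N = (2/3)·K + (-1/9)·L + (4/9)·M.
x-coordinate: (2/3)·(-29/2) + (-1/9)·(-33/2) + (4/9)·(-1/2) = -145/18.
y-coordinate: (2/3)·0 + (-1/9)·11 + (4/9)·13 = 41/9.

(-145/18, 41/9)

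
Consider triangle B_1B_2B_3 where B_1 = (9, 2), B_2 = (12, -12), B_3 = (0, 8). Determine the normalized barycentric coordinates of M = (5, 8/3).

Signed area of the reference triangle: [B_1B_2B_3] = ½·(9·(-12−8) + 12·(8−2) + 0·(2−(-12))) = ½·(-180 + 72 + 0) = -54.
[MB_2B_3] = ½·(5·(-12−8) + 12·(8−(8/3)) + 0·(8/3−(-12))) = ½·(-100 + 64 + 0) = -18, so the B_1-coordinate is (-18)/(-54) = 1/3.
[B_1MB_3] = ½·(9·(8/3−8) + 5·(8−2) + 0·(2−(8/3))) = ½·(-48 + 30 + 0) = -9, so the B_2-coordinate is 1/6.
[B_1B_2M] = ½·(9·(-12−(8/3)) + 12·(8/3−2) + 5·(2−(-12))) = ½·(-132 + 8 + 70) = -27, so the B_3-coordinate is 1/2.

(1/3, 1/6, 1/2)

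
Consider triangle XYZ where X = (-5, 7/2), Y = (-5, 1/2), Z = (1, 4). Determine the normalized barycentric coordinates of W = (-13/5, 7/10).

Signed area of the reference triangle: [XYZ] = ½·((-5)·(1/2−4) + (-5)·(4−(7/2)) + 1·(7/2−(1/2))) = ½·(35/2 − 5/2 + 3) = 9.
[WYZ] = ½·((-13/5)·(1/2−4) + (-5)·(4−(7/10)) + 1·(7/10−(1/2))) = ½·(91/10 − 33/2 + 1/5) = -18/5, so the X-coordinate is (-18/5)/9 = -2/5.
[XWZ] = ½·((-5)·(7/10−4) + (-13/5)·(4−(7/2)) + 1·(7/2−(7/10))) = ½·(33/2 − 13/10 + 14/5) = 9, so the Y-coordinate is 1.
[XYW] = ½·((-5)·(1/2−(7/10)) + (-5)·(7/10−(7/2)) + (-13/5)·(7/2−(1/2))) = ½·(1 + 14 − 39/5) = 18/5, so the Z-coordinate is 2/5.

(-2/5, 1, 2/5)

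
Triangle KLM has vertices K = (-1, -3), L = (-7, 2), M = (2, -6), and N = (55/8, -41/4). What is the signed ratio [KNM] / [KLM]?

[KLM] = ½·((-1)·(2−(-6)) + (-7)·(-6−(-3)) + 2·(-3−2)) = ½·(-8 + 21 − 10) = 3/2.
[KNM] = ½·((-1)·(-41/4−(-6)) + (55/8)·(-6−(-3)) + 2·(-3−(-41/4))) = ½·(17/4 − 165/8 + 29/2) = -15/16, so the ratio is (-15/16)/(3/2) = -5/8.

-5/8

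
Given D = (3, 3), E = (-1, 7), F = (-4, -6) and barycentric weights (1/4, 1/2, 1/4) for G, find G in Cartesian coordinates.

(-3/4, 11/4)

G = (1/4)·D + (1/2)·E + (1/4)·F.
x-coordinate: (1/4)·3 + (1/2)·(-1) + (1/4)·(-4) = -3/4.
y-coordinate: (1/4)·3 + (1/2)·7 + (1/4)·(-6) = 11/4.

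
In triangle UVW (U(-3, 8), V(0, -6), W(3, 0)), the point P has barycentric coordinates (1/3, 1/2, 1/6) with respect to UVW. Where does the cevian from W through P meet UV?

(-6/5, -2/5)

Line WP meets UV where the W-coordinate vanishes; zeroing P's W-weight and renormalizing leaves U, V-weights 1/3 : 1/2 → (2/5, 3/5).
So Q = (2/5)·U + (3/5)·V = (-6/5, -2/5).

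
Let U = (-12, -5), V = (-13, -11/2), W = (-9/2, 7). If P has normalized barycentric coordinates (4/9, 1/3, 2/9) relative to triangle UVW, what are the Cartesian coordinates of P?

P = (4/9)·U + (1/3)·V + (2/9)·W.
x-coordinate: (4/9)·(-12) + (1/3)·(-13) + (2/9)·(-9/2) = -32/3.
y-coordinate: (4/9)·(-5) + (1/3)·(-11/2) + (2/9)·7 = -5/2.

(-32/3, -5/2)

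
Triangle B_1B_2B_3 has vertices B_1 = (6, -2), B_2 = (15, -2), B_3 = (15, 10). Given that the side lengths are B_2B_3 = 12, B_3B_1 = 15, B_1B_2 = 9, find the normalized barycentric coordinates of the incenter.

The incenter has barycentric coordinates proportional to the opposite side lengths: (12 : 15 : 9).
Normalizing by 12+15+9 = 36 gives (1/3, 5/12, 1/4).

(1/3, 5/12, 1/4)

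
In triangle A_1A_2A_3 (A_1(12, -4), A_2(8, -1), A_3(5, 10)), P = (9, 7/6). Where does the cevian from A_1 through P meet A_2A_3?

Barycentric coordinates of P with respect to A_1A_2A_3: (1/2, 1/6, 1/3).
On side A_2A_3 the A_1-coordinate is zero; dropping P's A_1-weight 1/2 and renormalizing the remaining 1/6 : 1/3 gives weights 1/3, 2/3 on A_2, A_3.
Q = (1/3)·(8, -1) + (2/3)·(5, 10) = (6, 19/3).

(6, 19/3)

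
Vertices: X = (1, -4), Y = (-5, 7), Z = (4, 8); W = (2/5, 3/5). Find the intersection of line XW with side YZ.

(-1/2, 15/2)

Barycentric coordinates of W with respect to XYZ: (3/5, 1/5, 1/5).
On side YZ the X-coordinate is zero; dropping W's X-weight 3/5 and renormalizing the remaining 1/5 : 1/5 gives weights 1/2, 1/2 on Y, Z.
V = (1/2)·(-5, 7) + (1/2)·(4, 8) = (-1/2, 15/2).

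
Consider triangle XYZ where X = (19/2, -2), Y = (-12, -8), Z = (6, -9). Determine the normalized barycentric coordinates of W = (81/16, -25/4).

(3/8, 1/8, 1/2)

Signed area of the reference triangle: [XYZ] = ½·((19/2)·(-8−(-9)) + (-12)·(-9−(-2)) + 6·(-2−(-8))) = ½·(19/2 + 84 + 36) = 259/4.
[WYZ] = ½·((81/16)·(-8−(-9)) + (-12)·(-9−(-25/4)) + 6·(-25/4−(-8))) = ½·(81/16 + 33 + 21/2) = 777/32, so the X-coordinate is (777/32)/(259/4) = 3/8.
[XWZ] = ½·((19/2)·(-25/4−(-9)) + (81/16)·(-9−(-2)) + 6·(-2−(-25/4))) = ½·(209/8 − 567/16 + 51/2) = 259/32, so the Y-coordinate is 1/8.
[XYW] = ½·((19/2)·(-8−(-25/4)) + (-12)·(-25/4−(-2)) + (81/16)·(-2−(-8))) = ½·(-133/8 + 51 + 243/8) = 259/8, so the Z-coordinate is 1/2.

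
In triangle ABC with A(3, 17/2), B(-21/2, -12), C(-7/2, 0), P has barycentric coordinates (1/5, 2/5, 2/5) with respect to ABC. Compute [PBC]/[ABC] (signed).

The signed ratio [PBC]/[ABC] equals the barycentric coordinate of P at vertex A, which is 1/5.

1/5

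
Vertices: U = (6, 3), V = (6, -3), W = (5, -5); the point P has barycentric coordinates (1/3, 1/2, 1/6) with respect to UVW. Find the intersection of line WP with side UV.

Line WP meets UV where the W-coordinate vanishes; zeroing P's W-weight and renormalizing leaves U, V-weights 1/3 : 1/2 → (2/5, 3/5).
So Q = (2/5)·U + (3/5)·V = (6, -3/5).

(6, -3/5)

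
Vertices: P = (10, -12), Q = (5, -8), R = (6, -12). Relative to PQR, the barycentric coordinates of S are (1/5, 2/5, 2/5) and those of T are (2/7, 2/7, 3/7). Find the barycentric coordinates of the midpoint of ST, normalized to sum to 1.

Since both coordinate triples sum to 1, the midpoint's barycentrics are the componentwise average.
(1/5+2/7)/2 = 17/70; similarly 12/35 and 29/70.

(17/70, 12/35, 29/70)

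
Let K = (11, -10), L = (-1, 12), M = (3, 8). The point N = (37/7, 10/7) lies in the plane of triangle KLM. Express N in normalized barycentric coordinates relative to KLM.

(3/7, 2/7, 2/7)

Signed area of the reference triangle: [KLM] = ½·(11·(12−8) + (-1)·(8−(-10)) + 3·(-10−12)) = ½·(44 − 18 − 66) = -20.
[NLM] = ½·((37/7)·(12−8) + (-1)·(8−(10/7)) + 3·(10/7−12)) = ½·(148/7 − 46/7 − 222/7) = -60/7, so the K-coordinate is (-60/7)/(-20) = 3/7.
[KNM] = ½·(11·(10/7−8) + (37/7)·(8−(-10)) + 3·(-10−(10/7))) = ½·(-506/7 + 666/7 − 240/7) = -40/7, so the L-coordinate is 2/7.
[KLN] = ½·(11·(12−(10/7)) + (-1)·(10/7−(-10)) + (37/7)·(-10−12)) = ½·(814/7 − 80/7 − 814/7) = -40/7, so the M-coordinate is 2/7.
Check: 3/7 + 2/7 + 2/7 = 1.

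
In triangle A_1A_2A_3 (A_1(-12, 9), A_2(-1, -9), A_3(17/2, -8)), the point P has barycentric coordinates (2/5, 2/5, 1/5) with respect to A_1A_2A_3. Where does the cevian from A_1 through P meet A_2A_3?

(13/6, -26/3)

Line A_1P meets A_2A_3 where the A_1-coordinate vanishes; zeroing P's A_1-weight and renormalizing leaves A_2, A_3-weights 2/5 : 1/5 → (2/3, 1/3).
So Q = (2/3)·A_2 + (1/3)·A_3 = (13/6, -26/3).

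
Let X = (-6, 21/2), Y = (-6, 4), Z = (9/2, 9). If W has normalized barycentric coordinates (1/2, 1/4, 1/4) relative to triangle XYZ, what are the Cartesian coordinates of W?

W = (1/2)·X + (1/4)·Y + (1/4)·Z.
x-coordinate: (1/2)·(-6) + (1/4)·(-6) + (1/4)·(9/2) = -27/8.
y-coordinate: (1/2)·(21/2) + (1/4)·4 + (1/4)·9 = 17/2.

(-27/8, 17/2)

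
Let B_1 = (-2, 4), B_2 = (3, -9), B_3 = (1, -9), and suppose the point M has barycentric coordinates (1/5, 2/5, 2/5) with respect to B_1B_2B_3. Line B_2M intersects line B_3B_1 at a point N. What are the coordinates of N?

Line B_2M meets B_3B_1 where the B_2-coordinate vanishes; zeroing M's B_2-weight and renormalizing leaves B_3, B_1-weights 2/5 : 1/5 → (2/3, 1/3).
So N = (2/3)·B_3 + (1/3)·B_1 = (0, -14/3).

(0, -14/3)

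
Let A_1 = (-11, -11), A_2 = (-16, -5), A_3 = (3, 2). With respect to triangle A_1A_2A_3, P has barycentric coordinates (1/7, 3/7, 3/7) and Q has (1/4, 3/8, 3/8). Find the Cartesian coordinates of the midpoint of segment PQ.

(-827/112, -377/112)

Barycentric coordinates of the midpoint are the average: (11/56, 45/112, 45/112).
Converting: (11/56)·A_1 + (45/112)·A_2 + (45/112)·A_3 = (-827/112, -377/112).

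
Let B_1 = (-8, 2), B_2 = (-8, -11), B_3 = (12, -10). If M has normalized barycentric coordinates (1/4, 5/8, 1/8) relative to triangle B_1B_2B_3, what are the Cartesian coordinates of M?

(-11/2, -61/8)

M = (1/4)·B_1 + (5/8)·B_2 + (1/8)·B_3.
x-coordinate: (1/4)·(-8) + (5/8)·(-8) + (1/8)·12 = -11/2.
y-coordinate: (1/4)·2 + (5/8)·(-11) + (1/8)·(-10) = -61/8.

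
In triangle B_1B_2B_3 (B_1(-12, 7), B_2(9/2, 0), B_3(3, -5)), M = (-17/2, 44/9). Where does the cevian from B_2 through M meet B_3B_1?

Barycentric coordinates of M with respect to B_1B_2B_3: (7/9, 1/9, 1/9).
On side B_3B_1 the B_2-coordinate is zero; dropping M's B_2-weight 1/9 and renormalizing the remaining 1/9 : 7/9 gives weights 1/8, 7/8 on B_3, B_1.
N = (1/8)·(3, -5) + (7/8)·(-12, 7) = (-81/8, 11/2).

(-81/8, 11/2)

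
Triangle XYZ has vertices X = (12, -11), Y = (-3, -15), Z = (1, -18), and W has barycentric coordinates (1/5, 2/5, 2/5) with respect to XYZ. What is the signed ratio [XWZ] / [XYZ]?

2/5

The signed ratio [XWZ]/[XYZ] equals the barycentric coordinate of W at vertex Y, which is 2/5.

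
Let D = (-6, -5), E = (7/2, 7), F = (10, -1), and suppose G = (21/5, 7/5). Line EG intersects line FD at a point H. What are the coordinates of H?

Barycentric coordinates of G with respect to DEF: (1/5, 2/5, 2/5).
On side FD the E-coordinate is zero; dropping G's E-weight 2/5 and renormalizing the remaining 2/5 : 1/5 gives weights 2/3, 1/3 on F, D.
H = (2/3)·(10, -1) + (1/3)·(-6, -5) = (14/3, -7/3).

(14/3, -7/3)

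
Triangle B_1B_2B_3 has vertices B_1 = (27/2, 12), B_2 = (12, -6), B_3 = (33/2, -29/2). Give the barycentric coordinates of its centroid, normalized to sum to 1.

(1/3, 1/3, 1/3)

The centroid is the average of the vertices, so each weight is 1/3.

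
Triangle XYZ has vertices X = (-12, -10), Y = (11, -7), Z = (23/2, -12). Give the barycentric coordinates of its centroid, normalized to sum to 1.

The centroid is the average of the vertices, so each weight is 1/3.

(1/3, 1/3, 1/3)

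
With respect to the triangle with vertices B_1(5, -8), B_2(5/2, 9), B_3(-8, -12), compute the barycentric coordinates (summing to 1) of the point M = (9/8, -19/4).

(1/2, 1/4, 1/4)

Signed area of the reference triangle: [B_1B_2B_3] = ½·(5·(9−(-12)) + (5/2)·(-12−(-8)) + (-8)·(-8−9)) = ½·(105 − 10 + 136) = 231/2.
[MB_2B_3] = ½·((9/8)·(9−(-12)) + (5/2)·(-12−(-19/4)) + (-8)·(-19/4−9)) = ½·(189/8 − 145/8 + 110) = 231/4, so the B_1-coordinate is (231/4)/(231/2) = 1/2.
[B_1MB_3] = ½·(5·(-19/4−(-12)) + (9/8)·(-12−(-8)) + (-8)·(-8−(-19/4))) = ½·(145/4 − 9/2 + 26) = 231/8, so the B_2-coordinate is 1/4.
[B_1B_2M] = ½·(5·(9−(-19/4)) + (5/2)·(-19/4−(-8)) + (9/8)·(-8−9)) = ½·(275/4 + 65/8 − 153/8) = 231/8, so the B_3-coordinate is 1/4.
Check: 1/2 + 1/4 + 1/4 = 1.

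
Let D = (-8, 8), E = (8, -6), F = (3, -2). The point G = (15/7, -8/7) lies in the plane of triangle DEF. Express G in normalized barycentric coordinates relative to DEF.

(1/7, 1/7, 5/7)

Signed area of the reference triangle: [DEF] = ½·((-8)·(-6−(-2)) + 8·(-2−8) + 3·(8−(-6))) = ½·(32 − 80 + 42) = -3.
[GEF] = ½·((15/7)·(-6−(-2)) + 8·(-2−(-8/7)) + 3·(-8/7−(-6))) = ½·(-60/7 − 48/7 + 102/7) = -3/7, so the D-coordinate is (-3/7)/(-3) = 1/7.
[DGF] = ½·((-8)·(-8/7−(-2)) + (15/7)·(-2−8) + 3·(8−(-8/7))) = ½·(-48/7 − 150/7 + 192/7) = -3/7, so the E-coordinate is 1/7.
[DEG] = ½·((-8)·(-6−(-8/7)) + 8·(-8/7−8) + (15/7)·(8−(-6))) = ½·(272/7 − 512/7 + 30) = -15/7, so the F-coordinate is 5/7.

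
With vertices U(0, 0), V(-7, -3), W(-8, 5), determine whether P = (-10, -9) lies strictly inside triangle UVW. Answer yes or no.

no

Barycentric coordinates of P: (-30/59, 122/59, -33/59).
The three coordinates are negative, positive, negative; a point is interior exactly when all three are positive.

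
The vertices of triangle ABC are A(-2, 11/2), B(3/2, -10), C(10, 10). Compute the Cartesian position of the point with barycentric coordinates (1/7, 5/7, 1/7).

P = (1/7)·A + (5/7)·B + (1/7)·C.
x-coordinate: (1/7)·(-2) + (5/7)·(3/2) + (1/7)·10 = 31/14.
y-coordinate: (1/7)·(11/2) + (5/7)·(-10) + (1/7)·10 = -69/14.

(31/14, -69/14)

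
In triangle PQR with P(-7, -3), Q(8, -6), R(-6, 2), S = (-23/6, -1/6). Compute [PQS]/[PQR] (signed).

[PQR] = ½·((-7)·(-6−2) + 8·(2−(-3)) + (-6)·(-3−(-6))) = ½·(56 + 40 − 18) = 39.
[PQS] = ½·((-7)·(-6−(-1/6)) + 8·(-1/6−(-3)) + (-23/6)·(-3−(-6))) = ½·(245/6 + 68/3 − 23/2) = 26, so the ratio is 26/39 = 2/3.

2/3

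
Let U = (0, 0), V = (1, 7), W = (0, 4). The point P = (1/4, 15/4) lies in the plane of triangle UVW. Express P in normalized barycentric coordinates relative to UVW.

Signed area of the reference triangle: [UVW] = ½·(0·(7−4) + 1·(4−0) + 0·(0−7)) = ½·(0 + 4 + 0) = 2.
[PVW] = ½·((1/4)·(7−4) + 1·(4−(15/4)) + 0·(15/4−7)) = ½·(3/4 + 1/4 + 0) = 1/2, so the U-coordinate is (1/2)/2 = 1/4.
[UPW] = ½·(0·(15/4−4) + (1/4)·(4−0) + 0·(0−(15/4))) = ½·(0 + 1 + 0) = 1/2, so the V-coordinate is 1/4.
[UVP] = ½·(0·(7−(15/4)) + 1·(15/4−0) + (1/4)·(0−7)) = ½·(0 + 15/4 − 7/4) = 1, so the W-coordinate is 1/2.

(1/4, 1/4, 1/2)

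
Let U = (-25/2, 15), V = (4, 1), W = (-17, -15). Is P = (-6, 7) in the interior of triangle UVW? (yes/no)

Barycentric coordinates of P: (143/279, 77/186, 41/558).
The three coordinates are positive, positive, positive; a point is interior exactly when all three are positive.

yes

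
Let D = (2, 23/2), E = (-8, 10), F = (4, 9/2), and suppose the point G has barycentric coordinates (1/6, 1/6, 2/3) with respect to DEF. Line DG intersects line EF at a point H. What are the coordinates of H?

Line DG meets EF where the D-coordinate vanishes; zeroing G's D-weight and renormalizing leaves E, F-weights 1/6 : 2/3 → (1/5, 4/5).
So H = (1/5)·E + (4/5)·F = (8/5, 28/5).

(8/5, 28/5)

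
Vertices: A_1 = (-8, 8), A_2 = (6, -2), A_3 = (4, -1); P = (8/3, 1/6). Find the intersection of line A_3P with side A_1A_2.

(4/3, 4/3)

Barycentric coordinates of P with respect to A_1A_2A_3: (1/6, 1/3, 1/2).
On side A_1A_2 the A_3-coordinate is zero; dropping P's A_3-weight 1/2 and renormalizing the remaining 1/6 : 1/3 gives weights 1/3, 2/3 on A_1, A_2.
Q = (1/3)·(-8, 8) + (2/3)·(6, -2) = (4/3, 4/3).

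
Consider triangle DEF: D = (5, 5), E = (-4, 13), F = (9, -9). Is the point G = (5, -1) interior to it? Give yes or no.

Barycentric coordinates of G: (8/47, 12/47, 27/47).
The three coordinates are positive, positive, positive; a point is interior exactly when all three are positive.

yes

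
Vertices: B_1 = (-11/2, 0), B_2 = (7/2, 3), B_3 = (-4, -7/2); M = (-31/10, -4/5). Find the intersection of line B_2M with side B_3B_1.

(-19/4, -7/4)

Barycentric coordinates of M with respect to B_1B_2B_3: (2/5, 1/5, 2/5).
On side B_3B_1 the B_2-coordinate is zero; dropping M's B_2-weight 1/5 and renormalizing the remaining 2/5 : 2/5 gives weights 1/2, 1/2 on B_3, B_1.
N = (1/2)·(-4, -7/2) + (1/2)·(-11/2, 0) = (-19/4, -7/4).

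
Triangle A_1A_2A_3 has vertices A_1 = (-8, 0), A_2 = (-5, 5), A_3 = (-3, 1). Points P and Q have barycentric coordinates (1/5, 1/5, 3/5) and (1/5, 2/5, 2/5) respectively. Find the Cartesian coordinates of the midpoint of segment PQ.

(-23/5, 2)

Barycentric coordinates of the midpoint are the average: (1/5, 3/10, 1/2).
Converting: (1/5)·A_1 + (3/10)·A_2 + (1/2)·A_3 = (-23/5, 2).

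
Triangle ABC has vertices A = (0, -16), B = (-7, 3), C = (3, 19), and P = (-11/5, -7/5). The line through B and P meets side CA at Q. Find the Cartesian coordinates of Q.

Barycentric coordinates of P with respect to ABC: (2/5, 2/5, 1/5).
On side CA the B-coordinate is zero; dropping P's B-weight 2/5 and renormalizing the remaining 1/5 : 2/5 gives weights 1/3, 2/3 on C, A.
Q = (1/3)·(3, 19) + (2/3)·(0, -16) = (1, -13/3).

(1, -13/3)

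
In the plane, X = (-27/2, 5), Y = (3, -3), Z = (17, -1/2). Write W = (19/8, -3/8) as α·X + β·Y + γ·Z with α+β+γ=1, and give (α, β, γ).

Signed area of the reference triangle: [XYZ] = ½·((-27/2)·(-3−(-1/2)) + 3·(-1/2−5) + 17·(5−(-3))) = ½·(135/4 − 33/2 + 136) = 613/8.
[WYZ] = ½·((19/8)·(-3−(-1/2)) + 3·(-1/2−(-3/8)) + 17·(-3/8−(-3))) = ½·(-95/16 − 3/8 + 357/8) = 613/32, so the X-coordinate is (613/32)/(613/8) = 1/4.
[XWZ] = ½·((-27/2)·(-3/8−(-1/2)) + (19/8)·(-1/2−5) + 17·(5−(-3/8))) = ½·(-27/16 − 209/16 + 731/8) = 613/16, so the Y-coordinate is 1/2.
[XYW] = ½·((-27/2)·(-3−(-3/8)) + 3·(-3/8−5) + (19/8)·(5−(-3))) = ½·(567/16 − 129/8 + 19) = 613/32, so the Z-coordinate is 1/4.

(1/4, 1/2, 1/4)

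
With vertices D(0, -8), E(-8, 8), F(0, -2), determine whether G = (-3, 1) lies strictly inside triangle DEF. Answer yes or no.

yes

Barycentric coordinates of G: (1/8, 3/8, 1/2).
The three coordinates are positive, positive, positive; a point is interior exactly when all three are positive.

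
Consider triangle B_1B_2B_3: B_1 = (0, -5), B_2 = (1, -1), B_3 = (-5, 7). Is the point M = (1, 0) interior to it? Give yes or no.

no

Barycentric coordinates of M: (-3/16, 37/32, 1/32).
The three coordinates are negative, positive, positive; a point is interior exactly when all three are positive.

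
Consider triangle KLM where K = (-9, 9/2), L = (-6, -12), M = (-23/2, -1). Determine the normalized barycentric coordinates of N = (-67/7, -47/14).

(1/7, 2/7, 4/7)

Signed area of the reference triangle: [KLM] = ½·((-9)·(-12−(-1)) + (-6)·(-1−(9/2)) + (-23/2)·(9/2−(-12))) = ½·(99 + 33 − 759/4) = -231/8.
[NLM] = ½·((-67/7)·(-12−(-1)) + (-6)·(-1−(-47/14)) + (-23/2)·(-47/14−(-12))) = ½·(737/7 − 99/7 − 2783/28) = -33/8, so the K-coordinate is (-33/8)/(-231/8) = 1/7.
[KNM] = ½·((-9)·(-47/14−(-1)) + (-67/7)·(-1−(9/2)) + (-23/2)·(9/2−(-47/14))) = ½·(297/14 + 737/14 − 1265/14) = -33/4, so the L-coordinate is 2/7.
[KLN] = ½·((-9)·(-12−(-47/14)) + (-6)·(-47/14−(9/2)) + (-67/7)·(9/2−(-12))) = ½·(1089/14 + 330/7 − 2211/14) = -33/2, so the M-coordinate is 4/7.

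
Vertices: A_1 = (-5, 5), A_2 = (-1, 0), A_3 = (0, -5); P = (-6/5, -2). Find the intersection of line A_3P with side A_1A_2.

(-3, 5/2)

Barycentric coordinates of P with respect to A_1A_2A_3: (1/5, 1/5, 3/5).
On side A_1A_2 the A_3-coordinate is zero; dropping P's A_3-weight 3/5 and renormalizing the remaining 1/5 : 1/5 gives weights 1/2, 1/2 on A_1, A_2.
Q = (1/2)·(-5, 5) + (1/2)·(-1, 0) = (-3, 5/2).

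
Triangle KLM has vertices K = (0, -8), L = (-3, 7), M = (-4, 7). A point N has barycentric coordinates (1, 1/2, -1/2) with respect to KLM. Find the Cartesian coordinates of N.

(1/2, -8)

N = 1·K + (1/2)·L + (-1/2)·M.
x-coordinate: 1·0 + (1/2)·(-3) + (-1/2)·(-4) = 1/2.
y-coordinate: 1·(-8) + (1/2)·7 + (-1/2)·7 = -8.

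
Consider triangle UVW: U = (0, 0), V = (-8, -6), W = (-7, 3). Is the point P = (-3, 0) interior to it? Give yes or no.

Barycentric coordinates of P: (13/22, 3/22, 3/11).
The three coordinates are positive, positive, positive; a point is interior exactly when all three are positive.

yes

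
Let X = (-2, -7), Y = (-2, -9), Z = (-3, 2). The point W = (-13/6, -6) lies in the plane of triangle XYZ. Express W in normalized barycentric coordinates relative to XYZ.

Signed area of the reference triangle: [XYZ] = ½·((-2)·(-9−2) + (-2)·(2−(-7)) + (-3)·(-7−(-9))) = ½·(22 − 18 − 6) = -1.
[WYZ] = ½·((-13/6)·(-9−2) + (-2)·(2−(-6)) + (-3)·(-6−(-9))) = ½·(143/6 − 16 − 9) = -7/12, so the X-coordinate is (-7/12)/(-1) = 7/12.
[XWZ] = ½·((-2)·(-6−2) + (-13/6)·(2−(-7)) + (-3)·(-7−(-6))) = ½·(16 − 39/2 + 3) = -1/4, so the Y-coordinate is 1/4.
[XYW] = ½·((-2)·(-9−(-6)) + (-2)·(-6−(-7)) + (-13/6)·(-7−(-9))) = ½·(6 − 2 − 13/3) = -1/6, so the Z-coordinate is 1/6.
Check: 7/12 + 1/4 + 1/6 = 1.

(7/12, 1/4, 1/6)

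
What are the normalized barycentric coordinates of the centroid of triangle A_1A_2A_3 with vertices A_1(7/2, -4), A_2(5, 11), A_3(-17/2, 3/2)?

(1/3, 1/3, 1/3)

The centroid is the average of the vertices, so each weight is 1/3.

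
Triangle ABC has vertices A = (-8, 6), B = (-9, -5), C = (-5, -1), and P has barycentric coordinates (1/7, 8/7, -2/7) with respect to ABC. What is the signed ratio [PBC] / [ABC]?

The signed ratio [PBC]/[ABC] equals the barycentric coordinate of P at vertex A, which is 1/7.

1/7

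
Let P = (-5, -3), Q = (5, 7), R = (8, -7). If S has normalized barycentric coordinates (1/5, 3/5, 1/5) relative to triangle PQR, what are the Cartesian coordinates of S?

S = (1/5)·P + (3/5)·Q + (1/5)·R.
x-coordinate: (1/5)·(-5) + (3/5)·5 + (1/5)·8 = 18/5.
y-coordinate: (1/5)·(-3) + (3/5)·7 + (1/5)·(-7) = 11/5.

(18/5, 11/5)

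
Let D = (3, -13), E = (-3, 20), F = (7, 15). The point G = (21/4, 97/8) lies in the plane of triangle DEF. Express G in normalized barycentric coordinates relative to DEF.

Signed area of the reference triangle: [DEF] = ½·(3·(20−15) + (-3)·(15−(-13)) + 7·(-13−20)) = ½·(15 − 84 − 231) = -150.
[GEF] = ½·((21/4)·(20−15) + (-3)·(15−(97/8)) + 7·(97/8−20)) = ½·(105/4 − 69/8 − 441/8) = -75/4, so the D-coordinate is (-75/4)/(-150) = 1/8.
[DGF] = ½·(3·(97/8−15) + (21/4)·(15−(-13)) + 7·(-13−(97/8))) = ½·(-69/8 + 147 − 1407/8) = -75/4, so the E-coordinate is 1/8.
[DEG] = ½·(3·(20−(97/8)) + (-3)·(97/8−(-13)) + (21/4)·(-13−20)) = ½·(189/8 − 603/8 − 693/4) = -225/2, so the F-coordinate is 3/4.

(1/8, 1/8, 3/4)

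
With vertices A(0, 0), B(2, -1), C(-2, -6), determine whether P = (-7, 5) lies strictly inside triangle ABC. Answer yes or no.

no

Barycentric coordinates of P: (69/14, -26/7, -3/14).
The three coordinates are positive, negative, negative; a point is interior exactly when all three are positive.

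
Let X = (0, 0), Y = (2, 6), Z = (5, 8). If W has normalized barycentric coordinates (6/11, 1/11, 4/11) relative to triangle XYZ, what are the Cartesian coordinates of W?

W = (6/11)·X + (1/11)·Y + (4/11)·Z.
x-coordinate: (6/11)·0 + (1/11)·2 + (4/11)·5 = 2.
y-coordinate: (6/11)·0 + (1/11)·6 + (4/11)·8 = 38/11.

(2, 38/11)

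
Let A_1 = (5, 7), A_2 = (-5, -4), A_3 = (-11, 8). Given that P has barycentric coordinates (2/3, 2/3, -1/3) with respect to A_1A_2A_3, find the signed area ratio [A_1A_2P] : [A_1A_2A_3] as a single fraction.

The signed ratio [A_1A_2P]/[A_1A_2A_3] equals the barycentric coordinate of P at vertex A_3, which is -1/3.

-1/3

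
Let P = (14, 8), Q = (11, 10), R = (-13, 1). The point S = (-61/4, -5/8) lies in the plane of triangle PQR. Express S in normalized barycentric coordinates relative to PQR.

(1/4, -3/8, 9/8)

Signed area of the reference triangle: [PQR] = ½·(14·(10−1) + 11·(1−8) + (-13)·(8−10)) = ½·(126 − 77 + 26) = 75/2.
[SQR] = ½·((-61/4)·(10−1) + 11·(1−(-5/8)) + (-13)·(-5/8−10)) = ½·(-549/4 + 143/8 + 1105/8) = 75/8, so the P-coordinate is (75/8)/(75/2) = 1/4.
[PSR] = ½·(14·(-5/8−1) + (-61/4)·(1−8) + (-13)·(8−(-5/8))) = ½·(-91/4 + 427/4 − 897/8) = -225/16, so the Q-coordinate is -3/8.
[PQS] = ½·(14·(10−(-5/8)) + 11·(-5/8−8) + (-61/4)·(8−10)) = ½·(595/4 − 759/8 + 61/2) = 675/16, so the R-coordinate is 9/8.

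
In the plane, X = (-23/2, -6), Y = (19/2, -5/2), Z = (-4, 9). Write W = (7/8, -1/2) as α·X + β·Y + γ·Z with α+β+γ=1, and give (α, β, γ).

Signed area of the reference triangle: [XYZ] = ½·((-23/2)·(-5/2−9) + (19/2)·(9−(-6)) + (-4)·(-6−(-5/2))) = ½·(529/4 + 285/2 + 14) = 1155/8.
[WYZ] = ½·((7/8)·(-5/2−9) + (19/2)·(9−(-1/2)) + (-4)·(-1/2−(-5/2))) = ½·(-161/16 + 361/4 − 8) = 1155/32, so the X-coordinate is (1155/32)/(1155/8) = 1/4.
[XWZ] = ½·((-23/2)·(-1/2−9) + (7/8)·(9−(-6)) + (-4)·(-6−(-1/2))) = ½·(437/4 + 105/8 + 22) = 1155/16, so the Y-coordinate is 1/2.
[XYW] = ½·((-23/2)·(-5/2−(-1/2)) + (19/2)·(-1/2−(-6)) + (7/8)·(-6−(-5/2))) = ½·(23 + 209/4 − 49/16) = 1155/32, so the Z-coordinate is 1/4.

(1/4, 1/2, 1/4)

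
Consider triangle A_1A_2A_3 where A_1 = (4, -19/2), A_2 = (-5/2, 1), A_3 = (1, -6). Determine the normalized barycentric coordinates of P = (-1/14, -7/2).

(1/7, 3/7, 3/7)

Signed area of the reference triangle: [A_1A_2A_3] = ½·(4·(1−(-6)) + (-5/2)·(-6−(-19/2)) + 1·(-19/2−1)) = ½·(28 − 35/4 − 21/2) = 35/8.
[PA_2A_3] = ½·((-1/14)·(1−(-6)) + (-5/2)·(-6−(-7/2)) + 1·(-7/2−1)) = ½·(-1/2 + 25/4 − 9/2) = 5/8, so the A_1-coordinate is (5/8)/(35/8) = 1/7.
[A_1PA_3] = ½·(4·(-7/2−(-6)) + (-1/14)·(-6−(-19/2)) + 1·(-19/2−(-7/2))) = ½·(10 − 1/4 − 6) = 15/8, so the A_2-coordinate is 3/7.
[A_1A_2P] = ½·(4·(1−(-7/2)) + (-5/2)·(-7/2−(-19/2)) + (-1/14)·(-19/2−1)) = ½·(18 − 15 + 3/4) = 15/8, so the A_3-coordinate is 3/7.
Check: 1/7 + 3/7 + 3/7 = 1.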